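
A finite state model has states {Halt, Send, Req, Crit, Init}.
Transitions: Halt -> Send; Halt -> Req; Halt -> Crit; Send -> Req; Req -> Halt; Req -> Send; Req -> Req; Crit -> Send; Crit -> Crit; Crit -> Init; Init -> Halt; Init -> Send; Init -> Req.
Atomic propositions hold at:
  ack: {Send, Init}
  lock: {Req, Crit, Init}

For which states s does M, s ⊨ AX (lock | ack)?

Sat(lock | ack) = {Send, Req, Crit, Init}
Sat(AX (lock | ack)) = {s : every successor in {Send, Req, Crit, Init}} = {Halt, Send, Crit}

{Halt, Send, Crit}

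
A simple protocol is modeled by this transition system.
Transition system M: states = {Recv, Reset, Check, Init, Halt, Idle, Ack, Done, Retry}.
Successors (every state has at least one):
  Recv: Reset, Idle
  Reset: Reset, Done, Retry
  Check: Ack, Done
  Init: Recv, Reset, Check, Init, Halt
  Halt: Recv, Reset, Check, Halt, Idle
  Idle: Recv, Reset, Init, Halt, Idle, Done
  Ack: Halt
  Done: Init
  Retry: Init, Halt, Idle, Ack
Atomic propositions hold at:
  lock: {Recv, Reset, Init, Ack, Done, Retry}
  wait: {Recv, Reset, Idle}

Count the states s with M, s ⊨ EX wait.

Sat(EX wait) = {s : some successor in {Recv, Reset, Idle}} = {Recv, Reset, Init, Halt, Idle, Retry}
|Sat(EX wait)| = |{Recv, Reset, Init, Halt, Idle, Retry}| = 6.

6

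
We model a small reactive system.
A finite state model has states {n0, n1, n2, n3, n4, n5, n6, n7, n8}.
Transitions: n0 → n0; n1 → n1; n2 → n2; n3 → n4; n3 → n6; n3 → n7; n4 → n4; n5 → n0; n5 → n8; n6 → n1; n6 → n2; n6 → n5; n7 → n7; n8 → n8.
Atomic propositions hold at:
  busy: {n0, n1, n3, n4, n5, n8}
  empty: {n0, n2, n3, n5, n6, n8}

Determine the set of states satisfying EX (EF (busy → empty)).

{n0, n2, n3, n5, n6, n7, n8}

Sat(busy → empty) = {n0, n2, n3, n5, n6, n7, n8}
EF (busy → empty): least fixpoint, start Z0 = {n0, n2, n3, n5, n6, n7, n8}, add states with some successor in Z. Already a fixed point.
Sat(EF (busy → empty)) = {n0, n2, n3, n5, n6, n7, n8}
Sat(EX (EF (busy → empty))) = {s : some successor in {n0, n2, n3, n5, n6, n7, n8}} = {n0, n2, n3, n5, n6, n7, n8}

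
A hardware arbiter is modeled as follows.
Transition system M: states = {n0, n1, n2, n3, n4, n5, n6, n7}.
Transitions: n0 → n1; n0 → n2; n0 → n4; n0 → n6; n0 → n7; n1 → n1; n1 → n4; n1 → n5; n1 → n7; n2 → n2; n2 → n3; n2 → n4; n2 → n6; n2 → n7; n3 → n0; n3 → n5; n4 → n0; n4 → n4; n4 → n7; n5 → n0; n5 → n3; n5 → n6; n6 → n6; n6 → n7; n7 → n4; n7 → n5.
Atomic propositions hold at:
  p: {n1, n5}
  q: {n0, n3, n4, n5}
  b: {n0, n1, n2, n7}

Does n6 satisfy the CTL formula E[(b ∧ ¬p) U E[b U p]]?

Sat(¬p) = {n0, n2, n3, n4, n6, n7}
Sat(b ∧ ¬p) = {n0, n2, n7}
E[b U p]: least fixpoint, start Z0 = Sat(p) = {n1, n5}, add states in Sat(b) with some successor in Z. Z1 = {n0, n1, n5, n7}; Z2 = {n0, n1, n2, n5, n7}; fixed.
Sat(E[b U p]) = {n0, n1, n2, n5, n7}
E[(b ∧ ¬p) U E[b U p]]: least fixpoint, start Z0 = Sat(E[b U p]) = {n0, n1, n2, n5, n7}, add states in Sat(b ∧ ¬p) with some successor in Z. Already a fixed point.
Sat(E[(b ∧ ¬p) U E[b U p]]) = {n0, n1, n2, n5, n7}
n6 ∉ Sat(E[(b ∧ ¬p) U E[b U p]]) = {n0, n1, n2, n5, n7}, so the formula does not hold at n6.

No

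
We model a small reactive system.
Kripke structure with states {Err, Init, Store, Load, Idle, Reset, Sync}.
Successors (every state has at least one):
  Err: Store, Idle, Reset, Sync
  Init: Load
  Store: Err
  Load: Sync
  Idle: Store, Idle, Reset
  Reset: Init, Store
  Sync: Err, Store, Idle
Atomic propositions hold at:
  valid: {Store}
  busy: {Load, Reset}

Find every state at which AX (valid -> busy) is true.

{Init, Store, Load}

Sat(valid -> busy) = {Err, Init, Load, Idle, Reset, Sync}
Sat(AX (valid -> busy)) = {s : every successor in {Err, Init, Load, Idle, Reset, Sync}} = {Init, Store, Load}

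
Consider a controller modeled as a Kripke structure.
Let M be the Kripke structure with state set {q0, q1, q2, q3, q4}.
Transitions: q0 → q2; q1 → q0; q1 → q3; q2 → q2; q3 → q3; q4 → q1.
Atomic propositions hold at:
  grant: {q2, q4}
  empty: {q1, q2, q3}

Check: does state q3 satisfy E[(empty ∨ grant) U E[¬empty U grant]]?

Sat(empty ∨ grant) = {q1, q2, q3, q4}
Sat(¬empty) = {q0, q4}
E[¬empty U grant]: least fixpoint, start Z0 = Sat(grant) = {q2, q4}, add states in Sat(¬empty) with some successor in Z. Z1 = {q0, q2, q4}; fixed.
Sat(E[¬empty U grant]) = {q0, q2, q4}
E[(empty ∨ grant) U E[¬empty U grant]]: least fixpoint, start Z0 = Sat(E[¬empty U grant]) = {q0, q2, q4}, add states in Sat(empty ∨ grant) with some successor in Z. Z1 = {q0, q1, q2, q4}; fixed.
Sat(E[(empty ∨ grant) U E[¬empty U grant]]) = {q0, q1, q2, q4}
q3 ∉ Sat(E[(empty ∨ grant) U E[¬empty U grant]]) = {q0, q1, q2, q4}, so the formula does not hold at q3.

No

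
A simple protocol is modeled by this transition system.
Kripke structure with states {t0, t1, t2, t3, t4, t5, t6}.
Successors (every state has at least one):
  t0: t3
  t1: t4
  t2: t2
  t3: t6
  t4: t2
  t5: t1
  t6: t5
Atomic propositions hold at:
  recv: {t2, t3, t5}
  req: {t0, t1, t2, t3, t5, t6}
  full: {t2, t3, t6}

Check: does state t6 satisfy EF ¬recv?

Sat(¬recv) = {t0, t1, t4, t6}
EF ¬recv: least fixpoint, start Z0 = {t0, t1, t4, t6}, add states with some successor in Z. Z1 = {t0, t1, t3, t4, t5, t6}; fixed.
Sat(EF ¬recv) = {t0, t1, t3, t4, t5, t6}
t6 ∈ Sat(EF ¬recv) = {t0, t1, t3, t4, t5, t6}, so the formula holds at t6.

Yes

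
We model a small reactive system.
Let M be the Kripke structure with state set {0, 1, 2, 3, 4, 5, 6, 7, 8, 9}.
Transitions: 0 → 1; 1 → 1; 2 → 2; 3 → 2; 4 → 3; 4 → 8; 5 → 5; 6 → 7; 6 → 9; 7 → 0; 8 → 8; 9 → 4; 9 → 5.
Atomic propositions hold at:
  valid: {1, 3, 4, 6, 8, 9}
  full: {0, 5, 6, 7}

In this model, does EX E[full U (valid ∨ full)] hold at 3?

Sat(valid ∨ full) = {0, 1, 3, 4, 5, 6, 7, 8, 9}
E[full U (valid ∨ full)]: least fixpoint, start Z0 = Sat((valid ∨ full)) = {0, 1, 3, 4, 5, 6, 7, 8, 9}, add states in Sat(full) with some successor in Z. Already a fixed point.
Sat(E[full U (valid ∨ full)]) = {0, 1, 3, 4, 5, 6, 7, 8, 9}
Sat(EX E[full U (valid ∨ full)]) = {s : some successor in {0, 1, 3, 4, 5, 6, 7, 8, 9}} = {0, 1, 4, 5, 6, 7, 8, 9}
3 ∉ Sat(EX E[full U (valid ∨ full)]) = {0, 1, 4, 5, 6, 7, 8, 9}, so the formula does not hold at 3.

No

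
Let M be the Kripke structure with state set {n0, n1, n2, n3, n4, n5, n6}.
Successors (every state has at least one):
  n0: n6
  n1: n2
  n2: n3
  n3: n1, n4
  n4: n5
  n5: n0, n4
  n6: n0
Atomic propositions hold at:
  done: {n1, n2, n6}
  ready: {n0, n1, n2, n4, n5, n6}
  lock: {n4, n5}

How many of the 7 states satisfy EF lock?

5

EF lock: least fixpoint, start Z0 = {n4, n5}, add states with some successor in Z. Z1 = {n3, n4, n5}; Z2 = {n2, n3, n4, n5}; Z3 = {n1, n2, n3, n4, n5}; fixed.
Sat(EF lock) = {n1, n2, n3, n4, n5}
|Sat(EF lock)| = |{n1, n2, n3, n4, n5}| = 5.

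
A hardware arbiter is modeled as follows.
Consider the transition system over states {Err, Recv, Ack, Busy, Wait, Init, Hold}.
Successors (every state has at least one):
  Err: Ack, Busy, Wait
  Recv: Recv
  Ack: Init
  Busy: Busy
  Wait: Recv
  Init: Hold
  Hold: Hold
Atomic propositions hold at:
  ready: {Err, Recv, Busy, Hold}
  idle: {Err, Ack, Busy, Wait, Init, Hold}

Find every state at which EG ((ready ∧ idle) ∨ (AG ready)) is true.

Sat(ready ∧ idle) = {Err, Busy, Hold}
AG ready: greatest fixpoint, start Z0 = {Err, Recv, Busy, Hold}, keep only states in Sat with every successor in Z. Z1 = {Recv, Busy, Hold}; fixed.
Sat(AG ready) = {Recv, Busy, Hold}
Sat((ready ∧ idle) ∨ (AG ready)) = {Err, Recv, Busy, Hold}
EG ((ready ∧ idle) ∨ (AG ready)): greatest fixpoint, start Z0 = {Err, Recv, Busy, Hold}, keep only states in Sat with some successor in Z. Already a fixed point.
Sat(EG ((ready ∧ idle) ∨ (AG ready))) = {Err, Recv, Busy, Hold}

{Err, Recv, Busy, Hold}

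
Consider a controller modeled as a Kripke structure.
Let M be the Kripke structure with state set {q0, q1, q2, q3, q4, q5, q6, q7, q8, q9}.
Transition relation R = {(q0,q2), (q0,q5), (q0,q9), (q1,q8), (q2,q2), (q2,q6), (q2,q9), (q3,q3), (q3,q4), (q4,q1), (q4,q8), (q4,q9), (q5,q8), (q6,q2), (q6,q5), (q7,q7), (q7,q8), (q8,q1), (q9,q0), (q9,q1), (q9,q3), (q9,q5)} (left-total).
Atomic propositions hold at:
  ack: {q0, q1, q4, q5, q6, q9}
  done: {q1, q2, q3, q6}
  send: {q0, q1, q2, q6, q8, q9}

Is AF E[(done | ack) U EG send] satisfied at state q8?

Sat(done | ack) = {q0, q1, q2, q3, q4, q5, q6, q9}
EG send: greatest fixpoint, start Z0 = {q0, q1, q2, q6, q8, q9}, keep only states in Sat with some successor in Z. Already a fixed point.
Sat(EG send) = {q0, q1, q2, q6, q8, q9}
E[(done | ack) U EG send]: least fixpoint, start Z0 = Sat(EG send) = {q0, q1, q2, q6, q8, q9}, add states in Sat(done | ack) with some successor in Z. Z1 = {q0, q1, q2, q4, q5, q6, q8, q9}; Z2 = {q0, q1, q2, q3, q4, q5, q6, q8, q9}; fixed.
Sat(E[(done | ack) U EG send]) = {q0, q1, q2, q3, q4, q5, q6, q8, q9}
AF E[(done | ack) U EG send]: least fixpoint, start Z0 = {q0, q1, q2, q3, q4, q5, q6, q8, q9}, add states with every successor in Z. Already a fixed point.
Sat(AF E[(done | ack) U EG send]) = {q0, q1, q2, q3, q4, q5, q6, q8, q9}
q8 ∈ Sat(AF E[(done | ack) U EG send]) = {q0, q1, q2, q3, q4, q5, q6, q8, q9}, so the formula holds at q8.

Yes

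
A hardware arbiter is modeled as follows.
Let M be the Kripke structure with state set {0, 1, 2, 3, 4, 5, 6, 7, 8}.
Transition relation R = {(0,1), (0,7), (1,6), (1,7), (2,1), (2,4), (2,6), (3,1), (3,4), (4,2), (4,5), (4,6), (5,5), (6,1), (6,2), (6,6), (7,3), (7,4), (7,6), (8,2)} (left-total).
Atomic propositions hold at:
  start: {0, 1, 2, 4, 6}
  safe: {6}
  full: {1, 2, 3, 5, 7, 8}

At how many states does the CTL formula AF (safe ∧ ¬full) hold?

1

Sat(¬full) = {0, 4, 6}
Sat(safe ∧ ¬full) = {6}
AF (safe ∧ ¬full): least fixpoint, start Z0 = {6}, add states with every successor in Z. Already a fixed point.
Sat(AF (safe ∧ ¬full)) = {6}
|Sat(AF (safe ∧ ¬full))| = |{6}| = 1.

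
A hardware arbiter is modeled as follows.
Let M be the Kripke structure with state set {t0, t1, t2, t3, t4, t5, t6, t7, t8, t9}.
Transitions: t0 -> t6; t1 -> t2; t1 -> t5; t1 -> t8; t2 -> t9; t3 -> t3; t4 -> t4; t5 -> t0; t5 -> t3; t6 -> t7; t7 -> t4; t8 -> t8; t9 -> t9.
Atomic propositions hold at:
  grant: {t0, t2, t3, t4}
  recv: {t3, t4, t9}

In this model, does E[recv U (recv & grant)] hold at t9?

Sat(recv & grant) = {t3, t4}
E[recv U (recv & grant)]: least fixpoint, start Z0 = Sat((recv & grant)) = {t3, t4}, add states in Sat(recv) with some successor in Z. Already a fixed point.
Sat(E[recv U (recv & grant)]) = {t3, t4}
t9 ∉ Sat(E[recv U (recv & grant)]) = {t3, t4}, so the formula does not hold at t9.

No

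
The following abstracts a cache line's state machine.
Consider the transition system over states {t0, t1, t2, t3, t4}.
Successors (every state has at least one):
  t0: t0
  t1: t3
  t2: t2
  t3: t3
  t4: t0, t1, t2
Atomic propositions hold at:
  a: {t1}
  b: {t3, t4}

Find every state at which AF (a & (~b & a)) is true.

Sat(~b) = {t0, t1, t2}
Sat(~b & a) = {t1}
Sat(a & (~b & a)) = {t1}
AF (a & (~b & a)): least fixpoint, start Z0 = {t1}, add states with every successor in Z. Already a fixed point.
Sat(AF (a & (~b & a))) = {t1}

{t1}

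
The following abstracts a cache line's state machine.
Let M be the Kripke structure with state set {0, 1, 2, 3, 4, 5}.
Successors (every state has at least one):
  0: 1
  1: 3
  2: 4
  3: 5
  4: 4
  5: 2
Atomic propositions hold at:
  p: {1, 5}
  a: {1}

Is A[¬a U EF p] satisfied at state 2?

No

Sat(¬a) = {0, 2, 3, 4, 5}
EF p: least fixpoint, start Z0 = {1, 5}, add states with some successor in Z. Z1 = {0, 1, 3, 5}; fixed.
Sat(EF p) = {0, 1, 3, 5}
A[¬a U EF p]: least fixpoint, start Z0 = Sat(EF p) = {0, 1, 3, 5}, add states in Sat(¬a) with every successor in Z. Already a fixed point.
Sat(A[¬a U EF p]) = {0, 1, 3, 5}
2 ∉ Sat(A[¬a U EF p]) = {0, 1, 3, 5}, so the formula does not hold at 2.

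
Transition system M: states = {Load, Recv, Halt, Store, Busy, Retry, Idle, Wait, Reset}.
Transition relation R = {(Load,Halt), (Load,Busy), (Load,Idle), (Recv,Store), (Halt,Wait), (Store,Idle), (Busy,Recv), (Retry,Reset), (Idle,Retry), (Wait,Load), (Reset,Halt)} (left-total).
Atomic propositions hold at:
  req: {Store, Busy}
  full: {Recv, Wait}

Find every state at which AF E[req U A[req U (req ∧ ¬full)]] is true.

{Recv, Store, Busy}

Sat(¬full) = {Load, Halt, Store, Busy, Retry, Idle, Reset}
Sat(req ∧ ¬full) = {Store, Busy}
A[req U (req ∧ ¬full)]: least fixpoint, start Z0 = Sat((req ∧ ¬full)) = {Store, Busy}, add states in Sat(req) with every successor in Z. Already a fixed point.
Sat(A[req U (req ∧ ¬full)]) = {Store, Busy}
E[req U A[req U (req ∧ ¬full)]]: least fixpoint, start Z0 = Sat(A[req U (req ∧ ¬full)]) = {Store, Busy}, add states in Sat(req) with some successor in Z. Already a fixed point.
Sat(E[req U A[req U (req ∧ ¬full)]]) = {Store, Busy}
AF E[req U A[req U (req ∧ ¬full)]]: least fixpoint, start Z0 = {Store, Busy}, add states with every successor in Z. Z1 = {Recv, Store, Busy}; fixed.
Sat(AF E[req U A[req U (req ∧ ¬full)]]) = {Recv, Store, Busy}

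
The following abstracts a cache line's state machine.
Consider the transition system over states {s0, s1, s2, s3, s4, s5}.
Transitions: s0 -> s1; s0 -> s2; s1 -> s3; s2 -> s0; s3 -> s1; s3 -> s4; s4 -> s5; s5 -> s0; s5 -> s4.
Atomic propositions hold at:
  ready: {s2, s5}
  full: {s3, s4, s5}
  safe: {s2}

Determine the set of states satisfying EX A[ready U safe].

A[ready U safe]: least fixpoint, start Z0 = Sat(safe) = {s2}, add states in Sat(ready) with every successor in Z. Already a fixed point.
Sat(A[ready U safe]) = {s2}
Sat(EX A[ready U safe]) = {s : some successor in {s2}} = {s0}

{s0}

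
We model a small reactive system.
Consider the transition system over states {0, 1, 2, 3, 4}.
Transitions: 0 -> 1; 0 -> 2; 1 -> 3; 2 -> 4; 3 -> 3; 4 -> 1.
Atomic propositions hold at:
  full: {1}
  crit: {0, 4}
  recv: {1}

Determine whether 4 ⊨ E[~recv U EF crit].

Sat(~recv) = {0, 2, 3, 4}
EF crit: least fixpoint, start Z0 = {0, 4}, add states with some successor in Z. Z1 = {0, 2, 4}; fixed.
Sat(EF crit) = {0, 2, 4}
E[~recv U EF crit]: least fixpoint, start Z0 = Sat(EF crit) = {0, 2, 4}, add states in Sat(~recv) with some successor in Z. Already a fixed point.
Sat(E[~recv U EF crit]) = {0, 2, 4}
4 ∈ Sat(E[~recv U EF crit]) = {0, 2, 4}, so the formula holds at 4.

Yes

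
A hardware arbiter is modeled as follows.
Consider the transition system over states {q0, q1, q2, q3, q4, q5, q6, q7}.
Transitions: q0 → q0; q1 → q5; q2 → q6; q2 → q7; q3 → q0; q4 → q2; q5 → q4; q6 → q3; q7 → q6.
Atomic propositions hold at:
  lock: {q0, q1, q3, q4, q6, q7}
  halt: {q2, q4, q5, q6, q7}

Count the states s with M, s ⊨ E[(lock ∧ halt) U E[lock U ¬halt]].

Sat(lock ∧ halt) = {q4, q6, q7}
Sat(¬halt) = {q0, q1, q3}
E[lock U ¬halt]: least fixpoint, start Z0 = Sat(¬halt) = {q0, q1, q3}, add states in Sat(lock) with some successor in Z. Z1 = {q0, q1, q3, q6}; Z2 = {q0, q1, q3, q6, q7}; fixed.
Sat(E[lock U ¬halt]) = {q0, q1, q3, q6, q7}
E[(lock ∧ halt) U E[lock U ¬halt]]: least fixpoint, start Z0 = Sat(E[lock U ¬halt]) = {q0, q1, q3, q6, q7}, add states in Sat(lock ∧ halt) with some successor in Z. Already a fixed point.
Sat(E[(lock ∧ halt) U E[lock U ¬halt]]) = {q0, q1, q3, q6, q7}
|Sat(E[(lock ∧ halt) U E[lock U ¬halt]])| = |{q0, q1, q3, q6, q7}| = 5.

5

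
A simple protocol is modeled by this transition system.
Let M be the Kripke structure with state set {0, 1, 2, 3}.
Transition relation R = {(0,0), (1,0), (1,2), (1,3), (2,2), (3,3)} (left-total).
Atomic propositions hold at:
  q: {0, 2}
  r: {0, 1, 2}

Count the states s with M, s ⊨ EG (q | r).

3

Sat(q | r) = {0, 1, 2}
EG (q | r): greatest fixpoint, start Z0 = {0, 1, 2}, keep only states in Sat with some successor in Z. Already a fixed point.
Sat(EG (q | r)) = {0, 1, 2}
|Sat(EG (q | r))| = |{0, 1, 2}| = 3.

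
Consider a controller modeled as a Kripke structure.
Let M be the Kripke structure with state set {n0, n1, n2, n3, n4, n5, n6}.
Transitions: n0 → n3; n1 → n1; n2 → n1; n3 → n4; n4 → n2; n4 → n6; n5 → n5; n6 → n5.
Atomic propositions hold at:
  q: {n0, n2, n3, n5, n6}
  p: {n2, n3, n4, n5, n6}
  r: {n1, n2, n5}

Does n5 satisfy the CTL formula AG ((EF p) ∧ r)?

EF p: least fixpoint, start Z0 = {n2, n3, n4, n5, n6}, add states with some successor in Z. Z1 = {n0, n2, n3, n4, n5, n6}; fixed.
Sat(EF p) = {n0, n2, n3, n4, n5, n6}
Sat((EF p) ∧ r) = {n2, n5}
AG ((EF p) ∧ r): greatest fixpoint, start Z0 = {n2, n5}, keep only states in Sat with every successor in Z. Z1 = {n5}; fixed.
Sat(AG ((EF p) ∧ r)) = {n5}
n5 ∈ Sat(AG ((EF p) ∧ r)) = {n5}, so the formula holds at n5.

Yes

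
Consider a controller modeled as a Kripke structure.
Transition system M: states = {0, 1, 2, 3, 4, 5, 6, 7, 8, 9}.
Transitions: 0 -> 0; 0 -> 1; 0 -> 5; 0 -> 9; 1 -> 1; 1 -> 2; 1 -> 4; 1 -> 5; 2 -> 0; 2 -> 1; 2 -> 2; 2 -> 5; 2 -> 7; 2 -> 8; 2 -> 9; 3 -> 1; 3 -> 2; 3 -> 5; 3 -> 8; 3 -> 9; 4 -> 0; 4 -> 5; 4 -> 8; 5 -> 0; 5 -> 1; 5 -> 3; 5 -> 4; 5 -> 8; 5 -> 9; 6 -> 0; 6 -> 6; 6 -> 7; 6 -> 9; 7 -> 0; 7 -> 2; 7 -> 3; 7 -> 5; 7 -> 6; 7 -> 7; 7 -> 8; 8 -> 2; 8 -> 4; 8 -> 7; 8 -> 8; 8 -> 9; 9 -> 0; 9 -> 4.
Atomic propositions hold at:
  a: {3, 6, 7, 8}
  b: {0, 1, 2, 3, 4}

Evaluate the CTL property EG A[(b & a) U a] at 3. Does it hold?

Yes

Sat(b & a) = {3}
A[(b & a) U a]: least fixpoint, start Z0 = Sat(a) = {3, 6, 7, 8}, add states in Sat(b & a) with every successor in Z. Already a fixed point.
Sat(A[(b & a) U a]) = {3, 6, 7, 8}
EG A[(b & a) U a]: greatest fixpoint, start Z0 = {3, 6, 7, 8}, keep only states in Sat with some successor in Z. Already a fixed point.
Sat(EG A[(b & a) U a]) = {3, 6, 7, 8}
3 ∈ Sat(EG A[(b & a) U a]) = {3, 6, 7, 8}, so the formula holds at 3.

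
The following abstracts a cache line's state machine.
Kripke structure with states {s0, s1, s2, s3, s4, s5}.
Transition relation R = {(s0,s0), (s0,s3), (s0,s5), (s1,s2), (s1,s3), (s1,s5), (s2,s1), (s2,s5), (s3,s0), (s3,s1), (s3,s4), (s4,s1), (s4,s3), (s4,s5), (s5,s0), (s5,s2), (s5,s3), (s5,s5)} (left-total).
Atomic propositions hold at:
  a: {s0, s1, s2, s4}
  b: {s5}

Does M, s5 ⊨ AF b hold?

AF b: least fixpoint, start Z0 = {s5}, add states with every successor in Z. Already a fixed point.
Sat(AF b) = {s5}
s5 ∈ Sat(AF b) = {s5}, so the formula holds at s5.

Yes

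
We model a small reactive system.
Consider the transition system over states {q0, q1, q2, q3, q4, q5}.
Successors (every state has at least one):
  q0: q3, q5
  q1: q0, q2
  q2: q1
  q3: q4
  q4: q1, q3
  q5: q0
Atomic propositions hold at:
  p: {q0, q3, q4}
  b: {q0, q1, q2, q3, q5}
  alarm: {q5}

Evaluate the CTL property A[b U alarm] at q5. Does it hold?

A[b U alarm]: least fixpoint, start Z0 = Sat(alarm) = {q5}, add states in Sat(b) with every successor in Z. Already a fixed point.
Sat(A[b U alarm]) = {q5}
q5 ∈ Sat(A[b U alarm]) = {q5}, so the formula holds at q5.

Yes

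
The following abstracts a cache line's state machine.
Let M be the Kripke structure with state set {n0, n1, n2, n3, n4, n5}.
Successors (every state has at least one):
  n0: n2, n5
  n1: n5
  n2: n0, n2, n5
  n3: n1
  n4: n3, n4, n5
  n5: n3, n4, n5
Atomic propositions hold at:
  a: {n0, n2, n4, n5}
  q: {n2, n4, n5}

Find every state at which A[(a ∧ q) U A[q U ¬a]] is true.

Sat(a ∧ q) = {n2, n4, n5}
Sat(¬a) = {n1, n3}
A[q U ¬a]: least fixpoint, start Z0 = Sat(¬a) = {n1, n3}, add states in Sat(q) with every successor in Z. Already a fixed point.
Sat(A[q U ¬a]) = {n1, n3}
A[(a ∧ q) U A[q U ¬a]]: least fixpoint, start Z0 = Sat(A[q U ¬a]) = {n1, n3}, add states in Sat(a ∧ q) with every successor in Z. Already a fixed point.
Sat(A[(a ∧ q) U A[q U ¬a]]) = {n1, n3}

{n1, n3}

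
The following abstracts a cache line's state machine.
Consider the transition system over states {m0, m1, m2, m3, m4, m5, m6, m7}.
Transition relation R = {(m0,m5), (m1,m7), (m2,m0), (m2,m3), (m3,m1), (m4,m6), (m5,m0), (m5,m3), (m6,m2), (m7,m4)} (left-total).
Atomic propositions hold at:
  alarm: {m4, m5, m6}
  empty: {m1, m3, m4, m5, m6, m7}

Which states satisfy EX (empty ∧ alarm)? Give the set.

{m0, m4, m7}

Sat(empty ∧ alarm) = {m4, m5, m6}
Sat(EX (empty ∧ alarm)) = {s : some successor in {m4, m5, m6}} = {m0, m4, m7}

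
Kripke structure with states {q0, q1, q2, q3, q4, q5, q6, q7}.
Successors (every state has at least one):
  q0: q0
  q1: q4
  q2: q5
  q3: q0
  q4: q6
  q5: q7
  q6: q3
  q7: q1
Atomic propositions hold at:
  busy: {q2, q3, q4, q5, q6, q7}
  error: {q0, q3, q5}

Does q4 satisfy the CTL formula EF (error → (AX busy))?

Yes

Sat(AX busy) = {s : every successor in {q2, q3, q4, q5, q6, q7}} = {q1, q2, q4, q5, q6}
Sat(error → (AX busy)) = {q1, q2, q4, q5, q6, q7}
EF (error → (AX busy)): least fixpoint, start Z0 = {q1, q2, q4, q5, q6, q7}, add states with some successor in Z. Already a fixed point.
Sat(EF (error → (AX busy))) = {q1, q2, q4, q5, q6, q7}
q4 ∈ Sat(EF (error → (AX busy))) = {q1, q2, q4, q5, q6, q7}, so the formula holds at q4.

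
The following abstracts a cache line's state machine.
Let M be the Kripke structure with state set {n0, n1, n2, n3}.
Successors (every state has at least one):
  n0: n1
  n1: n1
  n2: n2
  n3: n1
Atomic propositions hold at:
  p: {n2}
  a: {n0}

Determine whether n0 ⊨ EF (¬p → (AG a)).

Sat(¬p) = {n0, n1, n3}
AG a: greatest fixpoint, start Z0 = {n0}, keep only states in Sat with every successor in Z. Z1 = ∅; fixed.
Sat(AG a) = ∅
Sat(¬p → (AG a)) = {n2}
EF (¬p → (AG a)): least fixpoint, start Z0 = {n2}, add states with some successor in Z. Already a fixed point.
Sat(EF (¬p → (AG a))) = {n2}
n0 ∉ Sat(EF (¬p → (AG a))) = {n2}, so the formula does not hold at n0.

No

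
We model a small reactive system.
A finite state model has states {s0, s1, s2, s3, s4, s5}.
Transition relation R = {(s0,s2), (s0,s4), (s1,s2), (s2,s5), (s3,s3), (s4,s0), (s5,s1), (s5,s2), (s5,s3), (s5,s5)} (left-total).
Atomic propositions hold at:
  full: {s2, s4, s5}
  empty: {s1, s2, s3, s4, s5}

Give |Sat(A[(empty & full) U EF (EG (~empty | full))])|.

Sat(empty & full) = {s2, s4, s5}
Sat(~empty) = {s0}
Sat(~empty | full) = {s0, s2, s4, s5}
EG (~empty | full): greatest fixpoint, start Z0 = {s0, s2, s4, s5}, keep only states in Sat with some successor in Z. Already a fixed point.
Sat(EG (~empty | full)) = {s0, s2, s4, s5}
EF (EG (~empty | full)): least fixpoint, start Z0 = {s0, s2, s4, s5}, add states with some successor in Z. Z1 = {s0, s1, s2, s4, s5}; fixed.
Sat(EF (EG (~empty | full))) = {s0, s1, s2, s4, s5}
A[(empty & full) U EF (EG (~empty | full))]: least fixpoint, start Z0 = Sat(EF (EG (~empty | full))) = {s0, s1, s2, s4, s5}, add states in Sat(empty & full) with every successor in Z. Already a fixed point.
Sat(A[(empty & full) U EF (EG (~empty | full))]) = {s0, s1, s2, s4, s5}
|Sat(A[(empty & full) U EF (EG (~empty | full))])| = |{s0, s1, s2, s4, s5}| = 5.

5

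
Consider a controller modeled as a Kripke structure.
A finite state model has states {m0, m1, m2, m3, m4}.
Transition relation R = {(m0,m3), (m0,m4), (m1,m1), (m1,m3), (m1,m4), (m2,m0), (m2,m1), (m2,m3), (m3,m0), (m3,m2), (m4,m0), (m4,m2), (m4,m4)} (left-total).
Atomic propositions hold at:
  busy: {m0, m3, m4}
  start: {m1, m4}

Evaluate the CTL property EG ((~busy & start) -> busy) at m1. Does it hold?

Sat(~busy) = {m1, m2}
Sat(~busy & start) = {m1}
Sat((~busy & start) -> busy) = {m0, m2, m3, m4}
EG ((~busy & start) -> busy): greatest fixpoint, start Z0 = {m0, m2, m3, m4}, keep only states in Sat with some successor in Z. Already a fixed point.
Sat(EG ((~busy & start) -> busy)) = {m0, m2, m3, m4}
m1 ∉ Sat(EG ((~busy & start) -> busy)) = {m0, m2, m3, m4}, so the formula does not hold at m1.

No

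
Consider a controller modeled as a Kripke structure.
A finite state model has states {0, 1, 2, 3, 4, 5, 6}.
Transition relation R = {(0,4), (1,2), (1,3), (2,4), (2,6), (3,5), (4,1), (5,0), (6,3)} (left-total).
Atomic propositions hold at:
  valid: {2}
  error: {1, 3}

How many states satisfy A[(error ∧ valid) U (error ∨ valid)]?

3

Sat(error ∧ valid) = ∅
Sat(error ∨ valid) = {1, 2, 3}
A[(error ∧ valid) U (error ∨ valid)]: least fixpoint, start Z0 = Sat((error ∨ valid)) = {1, 2, 3}, add states in Sat(error ∧ valid) with every successor in Z. Already a fixed point.
Sat(A[(error ∧ valid) U (error ∨ valid)]) = {1, 2, 3}
|Sat(A[(error ∧ valid) U (error ∨ valid)])| = |{1, 2, 3}| = 3.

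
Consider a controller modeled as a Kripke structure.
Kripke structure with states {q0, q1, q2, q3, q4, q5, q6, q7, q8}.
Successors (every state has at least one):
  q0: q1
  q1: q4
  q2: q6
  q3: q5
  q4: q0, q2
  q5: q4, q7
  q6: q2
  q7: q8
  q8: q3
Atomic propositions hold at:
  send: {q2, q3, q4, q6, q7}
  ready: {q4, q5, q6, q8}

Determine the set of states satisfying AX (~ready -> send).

{q1, q2, q3, q5, q6, q7, q8}

Sat(~ready) = {q0, q1, q2, q3, q7}
Sat(~ready -> send) = {q2, q3, q4, q5, q6, q7, q8}
Sat(AX (~ready -> send)) = {s : every successor in {q2, q3, q4, q5, q6, q7, q8}} = {q1, q2, q3, q5, q6, q7, q8}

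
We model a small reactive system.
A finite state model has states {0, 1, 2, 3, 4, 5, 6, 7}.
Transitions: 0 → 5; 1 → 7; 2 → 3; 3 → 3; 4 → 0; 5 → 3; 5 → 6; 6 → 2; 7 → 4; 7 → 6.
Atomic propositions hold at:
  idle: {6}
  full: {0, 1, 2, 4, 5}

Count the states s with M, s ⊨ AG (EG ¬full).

Sat(¬full) = {3, 6, 7}
EG ¬full: greatest fixpoint, start Z0 = {3, 6, 7}, keep only states in Sat with some successor in Z. Z1 = {3, 7}; Z2 = {3}; fixed.
Sat(EG ¬full) = {3}
AG (EG ¬full): greatest fixpoint, start Z0 = {3}, keep only states in Sat with every successor in Z. Already a fixed point.
Sat(AG (EG ¬full)) = {3}
|Sat(AG (EG ¬full))| = |{3}| = 1.

1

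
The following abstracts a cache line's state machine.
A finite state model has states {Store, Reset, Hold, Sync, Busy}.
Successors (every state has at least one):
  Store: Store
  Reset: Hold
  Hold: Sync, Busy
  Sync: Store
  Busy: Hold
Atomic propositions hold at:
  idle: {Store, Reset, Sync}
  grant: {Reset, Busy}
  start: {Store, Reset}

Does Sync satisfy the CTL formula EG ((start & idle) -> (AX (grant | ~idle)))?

Sat(start & idle) = {Store, Reset}
Sat(~idle) = {Hold, Busy}
Sat(grant | ~idle) = {Reset, Hold, Busy}
Sat(AX (grant | ~idle)) = {s : every successor in {Reset, Hold, Busy}} = {Reset, Busy}
Sat((start & idle) -> (AX (grant | ~idle))) = {Reset, Hold, Sync, Busy}
EG ((start & idle) -> (AX (grant | ~idle))): greatest fixpoint, start Z0 = {Reset, Hold, Sync, Busy}, keep only states in Sat with some successor in Z. Z1 = {Reset, Hold, Busy}; fixed.
Sat(EG ((start & idle) -> (AX (grant | ~idle)))) = {Reset, Hold, Busy}
Sync ∉ Sat(EG ((start & idle) -> (AX (grant | ~idle)))) = {Reset, Hold, Busy}, so the formula does not hold at Sync.

No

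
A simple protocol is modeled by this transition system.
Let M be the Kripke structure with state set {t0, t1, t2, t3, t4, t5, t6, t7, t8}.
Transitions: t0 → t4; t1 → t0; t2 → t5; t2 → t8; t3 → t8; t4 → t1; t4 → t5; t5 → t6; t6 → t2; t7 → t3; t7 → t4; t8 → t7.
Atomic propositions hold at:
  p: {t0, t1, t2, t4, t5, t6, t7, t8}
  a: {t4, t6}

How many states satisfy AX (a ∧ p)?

Sat(a ∧ p) = {t4, t6}
Sat(AX (a ∧ p)) = {s : every successor in {t4, t6}} = {t0, t5}
|Sat(AX (a ∧ p))| = |{t0, t5}| = 2.

2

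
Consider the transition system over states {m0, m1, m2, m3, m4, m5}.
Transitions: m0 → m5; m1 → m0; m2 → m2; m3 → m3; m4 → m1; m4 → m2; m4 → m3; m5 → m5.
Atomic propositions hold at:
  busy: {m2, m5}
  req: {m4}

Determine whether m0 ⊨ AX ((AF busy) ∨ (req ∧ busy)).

AF busy: least fixpoint, start Z0 = {m2, m5}, add states with every successor in Z. Z1 = {m0, m2, m5}; Z2 = {m0, m1, m2, m5}; fixed.
Sat(AF busy) = {m0, m1, m2, m5}
Sat(req ∧ busy) = ∅
Sat((AF busy) ∨ (req ∧ busy)) = {m0, m1, m2, m5}
Sat(AX ((AF busy) ∨ (req ∧ busy))) = {s : every successor in {m0, m1, m2, m5}} = {m0, m1, m2, m5}
m0 ∈ Sat(AX ((AF busy) ∨ (req ∧ busy))) = {m0, m1, m2, m5}, so the formula holds at m0.

Yes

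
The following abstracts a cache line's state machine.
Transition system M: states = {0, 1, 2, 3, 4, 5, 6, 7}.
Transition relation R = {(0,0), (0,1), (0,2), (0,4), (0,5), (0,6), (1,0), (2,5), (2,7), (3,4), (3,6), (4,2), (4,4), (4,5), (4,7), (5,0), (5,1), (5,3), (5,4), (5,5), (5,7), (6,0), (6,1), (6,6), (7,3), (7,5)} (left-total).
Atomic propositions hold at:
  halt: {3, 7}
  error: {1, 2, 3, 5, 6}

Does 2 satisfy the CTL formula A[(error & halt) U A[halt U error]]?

Yes

Sat(error & halt) = {3}
A[halt U error]: least fixpoint, start Z0 = Sat(error) = {1, 2, 3, 5, 6}, add states in Sat(halt) with every successor in Z. Z1 = {1, 2, 3, 5, 6, 7}; fixed.
Sat(A[halt U error]) = {1, 2, 3, 5, 6, 7}
A[(error & halt) U A[halt U error]]: least fixpoint, start Z0 = Sat(A[halt U error]) = {1, 2, 3, 5, 6, 7}, add states in Sat(error & halt) with every successor in Z. Already a fixed point.
Sat(A[(error & halt) U A[halt U error]]) = {1, 2, 3, 5, 6, 7}
2 ∈ Sat(A[(error & halt) U A[halt U error]]) = {1, 2, 3, 5, 6, 7}, so the formula holds at 2.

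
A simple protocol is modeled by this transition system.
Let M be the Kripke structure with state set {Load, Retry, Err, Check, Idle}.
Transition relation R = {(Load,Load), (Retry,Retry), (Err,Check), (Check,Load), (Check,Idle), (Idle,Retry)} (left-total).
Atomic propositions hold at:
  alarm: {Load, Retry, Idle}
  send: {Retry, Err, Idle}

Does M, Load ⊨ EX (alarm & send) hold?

No

Sat(alarm & send) = {Retry, Idle}
Sat(EX (alarm & send)) = {s : some successor in {Retry, Idle}} = {Retry, Check, Idle}
Load ∉ Sat(EX (alarm & send)) = {Retry, Check, Idle}, so the formula does not hold at Load.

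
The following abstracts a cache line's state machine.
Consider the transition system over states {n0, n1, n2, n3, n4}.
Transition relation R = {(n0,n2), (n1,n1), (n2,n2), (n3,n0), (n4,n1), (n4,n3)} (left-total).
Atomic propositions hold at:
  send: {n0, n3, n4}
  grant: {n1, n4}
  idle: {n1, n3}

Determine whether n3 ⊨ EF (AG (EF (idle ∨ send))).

Sat(idle ∨ send) = {n0, n1, n3, n4}
EF (idle ∨ send): least fixpoint, start Z0 = {n0, n1, n3, n4}, add states with some successor in Z. Already a fixed point.
Sat(EF (idle ∨ send)) = {n0, n1, n3, n4}
AG (EF (idle ∨ send)): greatest fixpoint, start Z0 = {n0, n1, n3, n4}, keep only states in Sat with every successor in Z. Z1 = {n1, n3, n4}; Z2 = {n1, n4}; Z3 = {n1}; fixed.
Sat(AG (EF (idle ∨ send))) = {n1}
EF (AG (EF (idle ∨ send))): least fixpoint, start Z0 = {n1}, add states with some successor in Z. Z1 = {n1, n4}; fixed.
Sat(EF (AG (EF (idle ∨ send)))) = {n1, n4}
n3 ∉ Sat(EF (AG (EF (idle ∨ send)))) = {n1, n4}, so the formula does not hold at n3.

No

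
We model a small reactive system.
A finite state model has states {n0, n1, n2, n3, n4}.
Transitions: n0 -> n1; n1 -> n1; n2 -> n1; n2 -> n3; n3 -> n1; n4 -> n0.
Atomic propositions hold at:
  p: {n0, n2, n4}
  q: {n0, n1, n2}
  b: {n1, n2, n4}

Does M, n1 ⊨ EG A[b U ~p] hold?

Yes

Sat(~p) = {n1, n3}
A[b U ~p]: least fixpoint, start Z0 = Sat(~p) = {n1, n3}, add states in Sat(b) with every successor in Z. Z1 = {n1, n2, n3}; fixed.
Sat(A[b U ~p]) = {n1, n2, n3}
EG A[b U ~p]: greatest fixpoint, start Z0 = {n1, n2, n3}, keep only states in Sat with some successor in Z. Already a fixed point.
Sat(EG A[b U ~p]) = {n1, n2, n3}
n1 ∈ Sat(EG A[b U ~p]) = {n1, n2, n3}, so the formula holds at n1.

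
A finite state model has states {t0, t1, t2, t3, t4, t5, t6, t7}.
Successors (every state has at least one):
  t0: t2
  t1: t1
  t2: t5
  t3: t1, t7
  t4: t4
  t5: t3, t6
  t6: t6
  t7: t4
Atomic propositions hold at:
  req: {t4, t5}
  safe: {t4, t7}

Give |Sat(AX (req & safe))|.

Sat(req & safe) = {t4}
Sat(AX (req & safe)) = {s : every successor in {t4}} = {t4, t7}
|Sat(AX (req & safe))| = |{t4, t7}| = 2.

2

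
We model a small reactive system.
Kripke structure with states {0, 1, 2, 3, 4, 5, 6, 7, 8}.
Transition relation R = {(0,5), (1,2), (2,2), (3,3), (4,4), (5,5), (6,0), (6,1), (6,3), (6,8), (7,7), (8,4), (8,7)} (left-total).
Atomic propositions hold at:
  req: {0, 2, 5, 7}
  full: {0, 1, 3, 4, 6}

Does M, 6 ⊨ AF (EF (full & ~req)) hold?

Yes

Sat(~req) = {1, 3, 4, 6, 8}
Sat(full & ~req) = {1, 3, 4, 6}
EF (full & ~req): least fixpoint, start Z0 = {1, 3, 4, 6}, add states with some successor in Z. Z1 = {1, 3, 4, 6, 8}; fixed.
Sat(EF (full & ~req)) = {1, 3, 4, 6, 8}
AF (EF (full & ~req)): least fixpoint, start Z0 = {1, 3, 4, 6, 8}, add states with every successor in Z. Already a fixed point.
Sat(AF (EF (full & ~req))) = {1, 3, 4, 6, 8}
6 ∈ Sat(AF (EF (full & ~req))) = {1, 3, 4, 6, 8}, so the formula holds at 6.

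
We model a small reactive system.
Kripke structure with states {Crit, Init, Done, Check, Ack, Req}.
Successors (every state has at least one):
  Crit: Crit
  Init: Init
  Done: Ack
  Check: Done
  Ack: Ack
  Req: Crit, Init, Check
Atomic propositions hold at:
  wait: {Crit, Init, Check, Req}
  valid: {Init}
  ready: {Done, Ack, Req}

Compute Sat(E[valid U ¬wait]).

Sat(¬wait) = {Done, Ack}
E[valid U ¬wait]: least fixpoint, start Z0 = Sat(¬wait) = {Done, Ack}, add states in Sat(valid) with some successor in Z. Already a fixed point.
Sat(E[valid U ¬wait]) = {Done, Ack}

{Done, Ack}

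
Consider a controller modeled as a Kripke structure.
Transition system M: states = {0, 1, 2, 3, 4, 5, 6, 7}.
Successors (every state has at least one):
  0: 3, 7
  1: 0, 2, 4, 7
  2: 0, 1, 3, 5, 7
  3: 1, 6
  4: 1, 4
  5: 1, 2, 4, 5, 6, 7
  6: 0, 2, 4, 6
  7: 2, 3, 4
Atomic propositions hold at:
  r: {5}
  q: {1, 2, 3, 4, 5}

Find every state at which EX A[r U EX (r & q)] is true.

Sat(r & q) = {5}
Sat(EX (r & q)) = {s : some successor in {5}} = {2, 5}
A[r U EX (r & q)]: least fixpoint, start Z0 = Sat(EX (r & q)) = {2, 5}, add states in Sat(r) with every successor in Z. Already a fixed point.
Sat(A[r U EX (r & q)]) = {2, 5}
Sat(EX A[r U EX (r & q)]) = {s : some successor in {2, 5}} = {1, 2, 5, 6, 7}

{1, 2, 5, 6, 7}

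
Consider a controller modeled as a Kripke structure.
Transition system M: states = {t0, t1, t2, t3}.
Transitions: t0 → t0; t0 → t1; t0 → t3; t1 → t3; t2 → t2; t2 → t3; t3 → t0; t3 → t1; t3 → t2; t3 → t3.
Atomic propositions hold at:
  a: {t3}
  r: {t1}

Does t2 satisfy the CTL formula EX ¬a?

Sat(¬a) = {t0, t1, t2}
Sat(EX ¬a) = {s : some successor in {t0, t1, t2}} = {t0, t2, t3}
t2 ∈ Sat(EX ¬a) = {t0, t2, t3}, so the formula holds at t2.

Yes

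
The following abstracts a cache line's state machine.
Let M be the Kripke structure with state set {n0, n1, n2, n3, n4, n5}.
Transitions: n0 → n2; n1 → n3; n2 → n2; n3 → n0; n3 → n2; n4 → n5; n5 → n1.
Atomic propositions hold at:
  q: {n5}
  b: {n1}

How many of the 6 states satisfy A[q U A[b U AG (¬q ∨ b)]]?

5

Sat(¬q) = {n0, n1, n2, n3, n4}
Sat(¬q ∨ b) = {n0, n1, n2, n3, n4}
AG (¬q ∨ b): greatest fixpoint, start Z0 = {n0, n1, n2, n3, n4}, keep only states in Sat with every successor in Z. Z1 = {n0, n1, n2, n3}; fixed.
Sat(AG (¬q ∨ b)) = {n0, n1, n2, n3}
A[b U AG (¬q ∨ b)]: least fixpoint, start Z0 = Sat(AG (¬q ∨ b)) = {n0, n1, n2, n3}, add states in Sat(b) with every successor in Z. Already a fixed point.
Sat(A[b U AG (¬q ∨ b)]) = {n0, n1, n2, n3}
A[q U A[b U AG (¬q ∨ b)]]: least fixpoint, start Z0 = Sat(A[b U AG (¬q ∨ b)]) = {n0, n1, n2, n3}, add states in Sat(q) with every successor in Z. Z1 = {n0, n1, n2, n3, n5}; fixed.
Sat(A[q U A[b U AG (¬q ∨ b)]]) = {n0, n1, n2, n3, n5}
|Sat(A[q U A[b U AG (¬q ∨ b)]])| = |{n0, n1, n2, n3, n5}| = 5.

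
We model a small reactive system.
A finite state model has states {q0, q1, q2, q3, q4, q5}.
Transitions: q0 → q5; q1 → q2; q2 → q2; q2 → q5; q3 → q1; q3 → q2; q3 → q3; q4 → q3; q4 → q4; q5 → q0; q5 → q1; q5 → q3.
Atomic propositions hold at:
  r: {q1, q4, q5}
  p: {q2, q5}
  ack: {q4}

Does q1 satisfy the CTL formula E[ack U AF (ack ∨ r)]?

Sat(ack ∨ r) = {q1, q4, q5}
AF (ack ∨ r): least fixpoint, start Z0 = {q1, q4, q5}, add states with every successor in Z. Z1 = {q0, q1, q4, q5}; fixed.
Sat(AF (ack ∨ r)) = {q0, q1, q4, q5}
E[ack U AF (ack ∨ r)]: least fixpoint, start Z0 = Sat(AF (ack ∨ r)) = {q0, q1, q4, q5}, add states in Sat(ack) with some successor in Z. Already a fixed point.
Sat(E[ack U AF (ack ∨ r)]) = {q0, q1, q4, q5}
q1 ∈ Sat(E[ack U AF (ack ∨ r)]) = {q0, q1, q4, q5}, so the formula holds at q1.

Yes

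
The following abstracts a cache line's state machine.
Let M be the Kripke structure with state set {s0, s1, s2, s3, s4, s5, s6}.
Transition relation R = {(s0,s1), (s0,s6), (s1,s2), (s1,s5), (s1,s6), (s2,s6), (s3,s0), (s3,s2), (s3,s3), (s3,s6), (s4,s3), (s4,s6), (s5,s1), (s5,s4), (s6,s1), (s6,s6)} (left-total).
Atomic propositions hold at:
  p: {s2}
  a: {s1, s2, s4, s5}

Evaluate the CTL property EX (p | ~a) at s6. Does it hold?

Yes

Sat(~a) = {s0, s3, s6}
Sat(p | ~a) = {s0, s2, s3, s6}
Sat(EX (p | ~a)) = {s : some successor in {s0, s2, s3, s6}} = {s0, s1, s2, s3, s4, s6}
s6 ∈ Sat(EX (p | ~a)) = {s0, s1, s2, s3, s4, s6}, so the formula holds at s6.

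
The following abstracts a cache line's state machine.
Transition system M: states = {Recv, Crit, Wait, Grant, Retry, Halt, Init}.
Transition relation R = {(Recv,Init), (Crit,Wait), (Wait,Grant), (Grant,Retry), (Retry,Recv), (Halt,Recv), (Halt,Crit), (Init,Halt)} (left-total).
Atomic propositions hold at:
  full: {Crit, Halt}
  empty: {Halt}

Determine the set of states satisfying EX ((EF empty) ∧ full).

EF empty: least fixpoint, start Z0 = {Halt}, add states with some successor in Z. Z1 = {Halt, Init}; Z2 = {Recv, Halt, Init}; Z3 = {Recv, Retry, Halt, Init}; Z4 = {Recv, Grant, Retry, Halt, Init}; Z5 = {Recv, Wait, Grant, Retry, Halt, Init}; Z6 = {Recv, Crit, Wait, Grant, Retry, Halt, Init}; fixed.
Sat(EF empty) = {Recv, Crit, Wait, Grant, Retry, Halt, Init}
Sat((EF empty) ∧ full) = {Crit, Halt}
Sat(EX ((EF empty) ∧ full)) = {s : some successor in {Crit, Halt}} = {Halt, Init}

{Halt, Init}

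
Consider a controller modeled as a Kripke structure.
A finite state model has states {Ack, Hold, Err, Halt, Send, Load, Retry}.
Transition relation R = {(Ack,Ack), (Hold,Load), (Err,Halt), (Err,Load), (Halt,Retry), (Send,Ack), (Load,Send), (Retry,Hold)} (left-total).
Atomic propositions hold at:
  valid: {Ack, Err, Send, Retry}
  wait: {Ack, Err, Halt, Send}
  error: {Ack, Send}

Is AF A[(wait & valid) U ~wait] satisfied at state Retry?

Yes

Sat(wait & valid) = {Ack, Err, Send}
Sat(~wait) = {Hold, Load, Retry}
A[(wait & valid) U ~wait]: least fixpoint, start Z0 = Sat(~wait) = {Hold, Load, Retry}, add states in Sat(wait & valid) with every successor in Z. Already a fixed point.
Sat(A[(wait & valid) U ~wait]) = {Hold, Load, Retry}
AF A[(wait & valid) U ~wait]: least fixpoint, start Z0 = {Hold, Load, Retry}, add states with every successor in Z. Z1 = {Hold, Halt, Load, Retry}; Z2 = {Hold, Err, Halt, Load, Retry}; fixed.
Sat(AF A[(wait & valid) U ~wait]) = {Hold, Err, Halt, Load, Retry}
Retry ∈ Sat(AF A[(wait & valid) U ~wait]) = {Hold, Err, Halt, Load, Retry}, so the formula holds at Retry.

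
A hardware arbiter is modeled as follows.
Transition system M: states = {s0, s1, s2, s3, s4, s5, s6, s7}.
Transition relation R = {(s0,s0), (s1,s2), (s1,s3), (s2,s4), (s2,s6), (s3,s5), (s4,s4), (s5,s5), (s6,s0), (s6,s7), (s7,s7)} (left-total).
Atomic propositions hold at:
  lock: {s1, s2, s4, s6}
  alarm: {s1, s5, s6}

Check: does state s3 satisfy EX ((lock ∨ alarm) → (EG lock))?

No

Sat(lock ∨ alarm) = {s1, s2, s4, s5, s6}
EG lock: greatest fixpoint, start Z0 = {s1, s2, s4, s6}, keep only states in Sat with some successor in Z. Z1 = {s1, s2, s4}; fixed.
Sat(EG lock) = {s1, s2, s4}
Sat((lock ∨ alarm) → (EG lock)) = {s0, s1, s2, s3, s4, s7}
Sat(EX ((lock ∨ alarm) → (EG lock))) = {s : some successor in {s0, s1, s2, s3, s4, s7}} = {s0, s1, s2, s4, s6, s7}
s3 ∉ Sat(EX ((lock ∨ alarm) → (EG lock))) = {s0, s1, s2, s4, s6, s7}, so the formula does not hold at s3.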